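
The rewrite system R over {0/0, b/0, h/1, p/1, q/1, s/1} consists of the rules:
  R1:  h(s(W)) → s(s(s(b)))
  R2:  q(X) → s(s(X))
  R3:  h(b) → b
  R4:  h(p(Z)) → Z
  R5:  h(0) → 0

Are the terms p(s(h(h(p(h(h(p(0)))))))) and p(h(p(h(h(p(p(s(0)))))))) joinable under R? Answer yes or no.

yes — NF(t₁) = p(s(0)), NF(t₂) = p(s(0))

Reduce t₁ = p(s(h(h(p(h(h(p(0)))))))):
1. p(s(h(h(p(h(h(p(0))))))))  →  p(s(h(h(h(p(0))))))   [R4 at 1.1.1]
2. p(s(h(h(h(p(0))))))  →  p(s(h(h(0))))   [R4 at 1.1.1.1]
3. p(s(h(h(0))))  →  p(s(h(0)))   [R5 at 1.1.1]
4. p(s(h(0)))  →  p(s(0))   [R5 at 1.1]

Reduce t₂ = p(h(p(h(h(p(p(s(0)))))))):
1. p(h(p(h(h(p(p(s(0))))))))  →  p(h(h(p(p(s(0))))))   [R4 at 1]
2. p(h(h(p(p(s(0))))))  →  p(h(p(s(0))))   [R4 at 1.1]
3. p(h(p(s(0))))  →  p(s(0))   [R4 at 1]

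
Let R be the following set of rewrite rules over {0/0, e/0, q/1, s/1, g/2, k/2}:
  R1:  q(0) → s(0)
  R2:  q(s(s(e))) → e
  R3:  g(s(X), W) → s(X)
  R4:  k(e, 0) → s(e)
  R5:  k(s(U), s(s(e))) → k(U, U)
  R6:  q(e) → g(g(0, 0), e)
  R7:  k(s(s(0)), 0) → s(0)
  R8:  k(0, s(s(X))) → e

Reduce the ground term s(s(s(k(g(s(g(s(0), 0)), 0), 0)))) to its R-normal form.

s(s(s(s(0))))

1. s(s(s(k(g(s(g(s(0), 0)), 0), 0))))  →  s(s(s(k(s(g(s(0), 0)), 0))))   [R3 at 1.1.1.1]
2. s(s(s(k(s(g(s(0), 0)), 0))))  →  s(s(s(k(s(s(0)), 0))))   [R3 at 1.1.1.1.1]
3. s(s(s(k(s(s(0)), 0))))  →  s(s(s(s(0))))   [R7 at 1.1.1]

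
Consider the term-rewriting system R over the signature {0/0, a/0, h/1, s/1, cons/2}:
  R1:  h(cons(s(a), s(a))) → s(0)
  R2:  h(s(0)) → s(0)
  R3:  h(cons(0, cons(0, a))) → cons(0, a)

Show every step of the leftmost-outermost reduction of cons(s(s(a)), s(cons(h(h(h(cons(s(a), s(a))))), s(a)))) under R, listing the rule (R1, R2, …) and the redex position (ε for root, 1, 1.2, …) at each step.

1. cons(s(s(a)), s(cons(h(h(h(cons(s(a), s(a))))), s(a))))  →  cons(s(s(a)), s(cons(h(h(s(0))), s(a))))   [R1 at 2.1.1.1.1]
2. cons(s(s(a)), s(cons(h(h(s(0))), s(a))))  →  cons(s(s(a)), s(cons(h(s(0)), s(a))))   [R2 at 2.1.1.1]
3. cons(s(s(a)), s(cons(h(s(0)), s(a))))  →  cons(s(s(a)), s(cons(s(0), s(a))))   [R2 at 2.1.1]

cons(s(s(a)), s(cons(s(0), s(a))))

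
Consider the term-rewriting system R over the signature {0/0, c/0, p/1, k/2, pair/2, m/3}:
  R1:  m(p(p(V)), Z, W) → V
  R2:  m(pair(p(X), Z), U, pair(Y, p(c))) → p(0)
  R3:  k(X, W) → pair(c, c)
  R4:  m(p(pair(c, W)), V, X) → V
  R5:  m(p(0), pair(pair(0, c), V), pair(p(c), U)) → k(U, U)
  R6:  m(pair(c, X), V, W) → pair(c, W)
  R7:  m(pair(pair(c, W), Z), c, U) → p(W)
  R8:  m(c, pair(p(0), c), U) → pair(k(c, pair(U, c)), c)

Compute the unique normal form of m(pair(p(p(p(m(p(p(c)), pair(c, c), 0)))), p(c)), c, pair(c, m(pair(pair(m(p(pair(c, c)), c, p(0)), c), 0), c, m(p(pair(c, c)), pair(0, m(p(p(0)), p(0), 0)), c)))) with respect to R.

p(0)

1. m(pair(p(p(p(m(p(p(c)), pair(c, c), 0)))), p(c)), c, pair(c, m(pair(pair(m(p(pair(c, c)), c, p(0)), c), 0), c, m(p(pair(c, c)), pair(0, m(p(p(0)), p(0), 0)), c))))  →  m(pair(p(p(p(c))), p(c)), c, pair(c, m(pair(pair(m(p(pair(c, c)), c, p(0)), c), 0), c, m(p(pair(c, c)), pair(0, m(p(p(0)), p(0), 0)), c))))   [R1 at 1.1.1.1.1]
2. m(pair(p(p(p(c))), p(c)), c, pair(c, m(pair(pair(m(p(pair(c, c)), c, p(0)), c), 0), c, m(p(pair(c, c)), pair(0, m(p(p(0)), p(0), 0)), c))))  →  m(pair(p(p(p(c))), p(c)), c, pair(c, m(pair(pair(c, c), 0), c, m(p(pair(c, c)), pair(0, m(p(p(0)), p(0), 0)), c))))   [R4 at 3.2.1.1.1]
3. m(pair(p(p(p(c))), p(c)), c, pair(c, m(pair(pair(c, c), 0), c, m(p(pair(c, c)), pair(0, m(p(p(0)), p(0), 0)), c))))  →  m(pair(p(p(p(c))), p(c)), c, pair(c, p(c)))   [R7 at 3.2]
4. m(pair(p(p(p(c))), p(c)), c, pair(c, p(c)))  →  p(0)   [R2 at ε]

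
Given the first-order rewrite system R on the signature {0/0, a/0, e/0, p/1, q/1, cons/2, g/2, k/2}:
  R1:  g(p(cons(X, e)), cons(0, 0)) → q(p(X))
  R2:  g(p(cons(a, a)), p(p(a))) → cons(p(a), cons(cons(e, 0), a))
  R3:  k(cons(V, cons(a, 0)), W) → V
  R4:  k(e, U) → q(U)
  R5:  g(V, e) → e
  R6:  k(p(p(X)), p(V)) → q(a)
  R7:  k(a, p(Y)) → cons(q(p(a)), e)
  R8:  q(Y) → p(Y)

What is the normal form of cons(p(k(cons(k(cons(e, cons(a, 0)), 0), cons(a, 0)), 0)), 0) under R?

1. cons(p(k(cons(k(cons(e, cons(a, 0)), 0), cons(a, 0)), 0)), 0)  →  cons(p(k(cons(e, cons(a, 0)), 0)), 0)   [R3 at 1.1]
2. cons(p(k(cons(e, cons(a, 0)), 0)), 0)  →  cons(p(e), 0)   [R3 at 1.1]

cons(p(e), 0)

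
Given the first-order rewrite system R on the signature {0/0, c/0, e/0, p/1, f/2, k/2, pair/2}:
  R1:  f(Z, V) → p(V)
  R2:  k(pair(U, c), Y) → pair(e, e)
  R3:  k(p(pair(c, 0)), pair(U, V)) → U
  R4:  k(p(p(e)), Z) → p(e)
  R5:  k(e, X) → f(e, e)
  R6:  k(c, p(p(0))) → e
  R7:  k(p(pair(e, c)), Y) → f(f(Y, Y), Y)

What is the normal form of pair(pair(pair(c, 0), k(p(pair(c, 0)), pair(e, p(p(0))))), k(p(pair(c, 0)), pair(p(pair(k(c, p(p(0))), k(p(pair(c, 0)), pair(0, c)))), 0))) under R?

1. pair(pair(pair(c, 0), k(p(pair(c, 0)), pair(e, p(p(0))))), k(p(pair(c, 0)), pair(p(pair(k(c, p(p(0))), k(p(pair(c, 0)), pair(0, c)))), 0)))  →  pair(pair(pair(c, 0), e), k(p(pair(c, 0)), pair(p(pair(k(c, p(p(0))), k(p(pair(c, 0)), pair(0, c)))), 0)))   [R3 at 1.2]
2. pair(pair(pair(c, 0), e), k(p(pair(c, 0)), pair(p(pair(k(c, p(p(0))), k(p(pair(c, 0)), pair(0, c)))), 0)))  →  pair(pair(pair(c, 0), e), p(pair(k(c, p(p(0))), k(p(pair(c, 0)), pair(0, c)))))   [R3 at 2]
3. pair(pair(pair(c, 0), e), p(pair(k(c, p(p(0))), k(p(pair(c, 0)), pair(0, c)))))  →  pair(pair(pair(c, 0), e), p(pair(e, k(p(pair(c, 0)), pair(0, c)))))   [R6 at 2.1.1]
4. pair(pair(pair(c, 0), e), p(pair(e, k(p(pair(c, 0)), pair(0, c)))))  →  pair(pair(pair(c, 0), e), p(pair(e, 0)))   [R3 at 2.1.2]

pair(pair(pair(c, 0), e), p(pair(e, 0)))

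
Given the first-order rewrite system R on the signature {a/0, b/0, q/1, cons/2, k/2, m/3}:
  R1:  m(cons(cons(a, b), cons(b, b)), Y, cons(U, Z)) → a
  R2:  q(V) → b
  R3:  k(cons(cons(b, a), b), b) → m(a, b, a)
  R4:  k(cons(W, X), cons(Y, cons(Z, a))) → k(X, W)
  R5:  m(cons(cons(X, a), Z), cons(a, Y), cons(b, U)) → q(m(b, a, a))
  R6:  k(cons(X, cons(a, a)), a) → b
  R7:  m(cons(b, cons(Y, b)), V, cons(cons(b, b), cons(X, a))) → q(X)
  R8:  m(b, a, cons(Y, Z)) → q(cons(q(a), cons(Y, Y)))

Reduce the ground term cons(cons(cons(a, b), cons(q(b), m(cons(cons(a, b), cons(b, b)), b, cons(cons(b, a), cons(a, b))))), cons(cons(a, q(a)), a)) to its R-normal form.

1. cons(cons(cons(a, b), cons(q(b), m(cons(cons(a, b), cons(b, b)), b, cons(cons(b, a), cons(a, b))))), cons(cons(a, q(a)), a))  →  cons(cons(cons(a, b), cons(b, m(cons(cons(a, b), cons(b, b)), b, cons(cons(b, a), cons(a, b))))), cons(cons(a, q(a)), a))   [R2 at 1.2.1]
2. cons(cons(cons(a, b), cons(b, m(cons(cons(a, b), cons(b, b)), b, cons(cons(b, a), cons(a, b))))), cons(cons(a, q(a)), a))  →  cons(cons(cons(a, b), cons(b, a)), cons(cons(a, q(a)), a))   [R1 at 1.2.2]
3. cons(cons(cons(a, b), cons(b, a)), cons(cons(a, q(a)), a))  →  cons(cons(cons(a, b), cons(b, a)), cons(cons(a, b), a))   [R2 at 2.1.2]

cons(cons(cons(a, b), cons(b, a)), cons(cons(a, b), a))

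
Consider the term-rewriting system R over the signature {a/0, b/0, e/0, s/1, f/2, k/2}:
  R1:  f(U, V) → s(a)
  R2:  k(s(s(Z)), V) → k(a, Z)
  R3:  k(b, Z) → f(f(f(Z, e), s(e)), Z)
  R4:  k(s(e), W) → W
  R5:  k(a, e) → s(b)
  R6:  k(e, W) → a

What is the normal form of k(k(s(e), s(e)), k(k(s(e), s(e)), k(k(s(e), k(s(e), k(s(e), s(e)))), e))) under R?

e

1. k(k(s(e), s(e)), k(k(s(e), s(e)), k(k(s(e), k(s(e), k(s(e), s(e)))), e)))  →  k(s(e), k(k(s(e), s(e)), k(k(s(e), k(s(e), k(s(e), s(e)))), e)))   [R4 at 1]
2. k(s(e), k(k(s(e), s(e)), k(k(s(e), k(s(e), k(s(e), s(e)))), e)))  →  k(k(s(e), s(e)), k(k(s(e), k(s(e), k(s(e), s(e)))), e))   [R4 at ε]
3. k(k(s(e), s(e)), k(k(s(e), k(s(e), k(s(e), s(e)))), e))  →  k(s(e), k(k(s(e), k(s(e), k(s(e), s(e)))), e))   [R4 at 1]
4. k(s(e), k(k(s(e), k(s(e), k(s(e), s(e)))), e))  →  k(k(s(e), k(s(e), k(s(e), s(e)))), e)   [R4 at ε]
5. k(k(s(e), k(s(e), k(s(e), s(e)))), e)  →  k(k(s(e), k(s(e), s(e))), e)   [R4 at 1]
6. k(k(s(e), k(s(e), s(e))), e)  →  k(k(s(e), s(e)), e)   [R4 at 1]
7. k(k(s(e), s(e)), e)  →  k(s(e), e)   [R4 at 1]
8. k(s(e), e)  →  e   [R4 at ε]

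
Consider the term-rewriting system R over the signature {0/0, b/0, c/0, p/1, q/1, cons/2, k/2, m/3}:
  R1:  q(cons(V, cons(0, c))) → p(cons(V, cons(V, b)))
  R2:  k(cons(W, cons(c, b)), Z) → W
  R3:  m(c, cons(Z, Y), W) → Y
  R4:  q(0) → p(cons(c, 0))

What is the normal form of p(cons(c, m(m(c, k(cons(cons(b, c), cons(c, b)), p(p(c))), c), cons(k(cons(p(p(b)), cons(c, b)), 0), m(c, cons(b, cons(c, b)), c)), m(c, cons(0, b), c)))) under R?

p(cons(c, cons(c, b)))

1. p(cons(c, m(m(c, k(cons(cons(b, c), cons(c, b)), p(p(c))), c), cons(k(cons(p(p(b)), cons(c, b)), 0), m(c, cons(b, cons(c, b)), c)), m(c, cons(0, b), c))))  →  p(cons(c, m(m(c, cons(b, c), c), cons(k(cons(p(p(b)), cons(c, b)), 0), m(c, cons(b, cons(c, b)), c)), m(c, cons(0, b), c))))   [R2 at 1.2.1.2]
2. p(cons(c, m(m(c, cons(b, c), c), cons(k(cons(p(p(b)), cons(c, b)), 0), m(c, cons(b, cons(c, b)), c)), m(c, cons(0, b), c))))  →  p(cons(c, m(c, cons(k(cons(p(p(b)), cons(c, b)), 0), m(c, cons(b, cons(c, b)), c)), m(c, cons(0, b), c))))   [R3 at 1.2.1]
3. p(cons(c, m(c, cons(k(cons(p(p(b)), cons(c, b)), 0), m(c, cons(b, cons(c, b)), c)), m(c, cons(0, b), c))))  →  p(cons(c, m(c, cons(b, cons(c, b)), c)))   [R3 at 1.2]
4. p(cons(c, m(c, cons(b, cons(c, b)), c)))  →  p(cons(c, cons(c, b)))   [R3 at 1.2]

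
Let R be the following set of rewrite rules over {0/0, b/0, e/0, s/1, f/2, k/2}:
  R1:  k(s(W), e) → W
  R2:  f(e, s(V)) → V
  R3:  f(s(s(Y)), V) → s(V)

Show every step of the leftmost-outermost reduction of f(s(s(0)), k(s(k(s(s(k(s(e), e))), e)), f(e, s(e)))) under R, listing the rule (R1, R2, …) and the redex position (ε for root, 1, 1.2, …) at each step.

s(s(e))

1. f(s(s(0)), k(s(k(s(s(k(s(e), e))), e)), f(e, s(e))))  →  s(k(s(k(s(s(k(s(e), e))), e)), f(e, s(e))))   [R3 at ε]
2. s(k(s(k(s(s(k(s(e), e))), e)), f(e, s(e))))  →  s(k(s(s(k(s(e), e))), f(e, s(e))))   [R1 at 1.1.1]
3. s(k(s(s(k(s(e), e))), f(e, s(e))))  →  s(k(s(s(e)), f(e, s(e))))   [R1 at 1.1.1.1]
4. s(k(s(s(e)), f(e, s(e))))  →  s(k(s(s(e)), e))   [R2 at 1.2]
5. s(k(s(s(e)), e))  →  s(s(e))   [R1 at 1]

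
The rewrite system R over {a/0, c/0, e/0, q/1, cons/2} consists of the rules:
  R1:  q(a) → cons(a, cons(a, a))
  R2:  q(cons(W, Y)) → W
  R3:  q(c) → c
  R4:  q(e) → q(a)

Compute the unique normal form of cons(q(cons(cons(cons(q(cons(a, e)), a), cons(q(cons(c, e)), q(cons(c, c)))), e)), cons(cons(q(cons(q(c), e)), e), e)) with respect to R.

cons(cons(cons(a, a), cons(c, c)), cons(cons(c, e), e))

1. cons(q(cons(cons(cons(q(cons(a, e)), a), cons(q(cons(c, e)), q(cons(c, c)))), e)), cons(cons(q(cons(q(c), e)), e), e))  →  cons(cons(cons(q(cons(a, e)), a), cons(q(cons(c, e)), q(cons(c, c)))), cons(cons(q(cons(q(c), e)), e), e))   [R2 at 1]
2. cons(cons(cons(q(cons(a, e)), a), cons(q(cons(c, e)), q(cons(c, c)))), cons(cons(q(cons(q(c), e)), e), e))  →  cons(cons(cons(a, a), cons(q(cons(c, e)), q(cons(c, c)))), cons(cons(q(cons(q(c), e)), e), e))   [R2 at 1.1.1]
3. cons(cons(cons(a, a), cons(q(cons(c, e)), q(cons(c, c)))), cons(cons(q(cons(q(c), e)), e), e))  →  cons(cons(cons(a, a), cons(c, q(cons(c, c)))), cons(cons(q(cons(q(c), e)), e), e))   [R2 at 1.2.1]
4. cons(cons(cons(a, a), cons(c, q(cons(c, c)))), cons(cons(q(cons(q(c), e)), e), e))  →  cons(cons(cons(a, a), cons(c, c)), cons(cons(q(cons(q(c), e)), e), e))   [R2 at 1.2.2]
5. cons(cons(cons(a, a), cons(c, c)), cons(cons(q(cons(q(c), e)), e), e))  →  cons(cons(cons(a, a), cons(c, c)), cons(cons(q(c), e), e))   [R2 at 2.1.1]
6. cons(cons(cons(a, a), cons(c, c)), cons(cons(q(c), e), e))  →  cons(cons(cons(a, a), cons(c, c)), cons(cons(c, e), e))   [R3 at 2.1.1]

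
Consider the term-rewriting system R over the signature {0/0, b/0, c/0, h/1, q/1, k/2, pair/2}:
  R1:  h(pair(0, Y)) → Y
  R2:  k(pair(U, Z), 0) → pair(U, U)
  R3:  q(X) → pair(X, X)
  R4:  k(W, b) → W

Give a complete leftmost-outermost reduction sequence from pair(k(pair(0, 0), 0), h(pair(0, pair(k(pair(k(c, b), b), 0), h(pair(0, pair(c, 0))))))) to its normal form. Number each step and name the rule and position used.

1. pair(k(pair(0, 0), 0), h(pair(0, pair(k(pair(k(c, b), b), 0), h(pair(0, pair(c, 0)))))))  →  pair(pair(0, 0), h(pair(0, pair(k(pair(k(c, b), b), 0), h(pair(0, pair(c, 0)))))))   [R2 at 1]
2. pair(pair(0, 0), h(pair(0, pair(k(pair(k(c, b), b), 0), h(pair(0, pair(c, 0)))))))  →  pair(pair(0, 0), pair(k(pair(k(c, b), b), 0), h(pair(0, pair(c, 0)))))   [R1 at 2]
3. pair(pair(0, 0), pair(k(pair(k(c, b), b), 0), h(pair(0, pair(c, 0)))))  →  pair(pair(0, 0), pair(pair(k(c, b), k(c, b)), h(pair(0, pair(c, 0)))))   [R2 at 2.1]
4. pair(pair(0, 0), pair(pair(k(c, b), k(c, b)), h(pair(0, pair(c, 0)))))  →  pair(pair(0, 0), pair(pair(c, k(c, b)), h(pair(0, pair(c, 0)))))   [R4 at 2.1.1]
5. pair(pair(0, 0), pair(pair(c, k(c, b)), h(pair(0, pair(c, 0)))))  →  pair(pair(0, 0), pair(pair(c, c), h(pair(0, pair(c, 0)))))   [R4 at 2.1.2]
6. pair(pair(0, 0), pair(pair(c, c), h(pair(0, pair(c, 0)))))  →  pair(pair(0, 0), pair(pair(c, c), pair(c, 0)))   [R1 at 2.2]

pair(pair(0, 0), pair(pair(c, c), pair(c, 0)))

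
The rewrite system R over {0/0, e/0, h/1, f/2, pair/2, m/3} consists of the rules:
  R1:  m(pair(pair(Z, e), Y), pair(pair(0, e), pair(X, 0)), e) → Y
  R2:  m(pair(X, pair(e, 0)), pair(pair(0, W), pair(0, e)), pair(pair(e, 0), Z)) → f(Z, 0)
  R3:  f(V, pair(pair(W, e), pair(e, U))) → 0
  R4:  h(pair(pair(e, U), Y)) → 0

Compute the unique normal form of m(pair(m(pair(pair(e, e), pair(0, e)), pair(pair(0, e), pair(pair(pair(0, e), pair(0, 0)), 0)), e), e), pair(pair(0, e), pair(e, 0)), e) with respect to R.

1. m(pair(m(pair(pair(e, e), pair(0, e)), pair(pair(0, e), pair(pair(pair(0, e), pair(0, 0)), 0)), e), e), pair(pair(0, e), pair(e, 0)), e)  →  m(pair(pair(0, e), e), pair(pair(0, e), pair(e, 0)), e)   [R1 at 1.1]
2. m(pair(pair(0, e), e), pair(pair(0, e), pair(e, 0)), e)  →  e   [R1 at ε]

e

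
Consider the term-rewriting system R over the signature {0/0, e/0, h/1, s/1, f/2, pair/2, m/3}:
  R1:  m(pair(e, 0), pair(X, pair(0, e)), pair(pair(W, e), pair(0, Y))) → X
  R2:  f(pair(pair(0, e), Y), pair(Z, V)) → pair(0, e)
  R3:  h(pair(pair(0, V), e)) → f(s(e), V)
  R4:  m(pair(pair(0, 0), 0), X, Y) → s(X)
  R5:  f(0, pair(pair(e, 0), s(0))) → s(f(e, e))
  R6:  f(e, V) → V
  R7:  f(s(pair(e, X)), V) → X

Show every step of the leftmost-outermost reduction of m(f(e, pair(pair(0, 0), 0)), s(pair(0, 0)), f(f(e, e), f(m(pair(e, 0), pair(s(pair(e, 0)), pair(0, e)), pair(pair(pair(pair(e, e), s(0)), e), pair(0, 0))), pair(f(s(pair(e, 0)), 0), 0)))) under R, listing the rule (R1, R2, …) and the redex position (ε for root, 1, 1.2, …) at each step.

1. m(f(e, pair(pair(0, 0), 0)), s(pair(0, 0)), f(f(e, e), f(m(pair(e, 0), pair(s(pair(e, 0)), pair(0, e)), pair(pair(pair(pair(e, e), s(0)), e), pair(0, 0))), pair(f(s(pair(e, 0)), 0), 0))))  →  m(pair(pair(0, 0), 0), s(pair(0, 0)), f(f(e, e), f(m(pair(e, 0), pair(s(pair(e, 0)), pair(0, e)), pair(pair(pair(pair(e, e), s(0)), e), pair(0, 0))), pair(f(s(pair(e, 0)), 0), 0))))   [R6 at 1]
2. m(pair(pair(0, 0), 0), s(pair(0, 0)), f(f(e, e), f(m(pair(e, 0), pair(s(pair(e, 0)), pair(0, e)), pair(pair(pair(pair(e, e), s(0)), e), pair(0, 0))), pair(f(s(pair(e, 0)), 0), 0))))  →  s(s(pair(0, 0)))   [R4 at ε]

s(s(pair(0, 0)))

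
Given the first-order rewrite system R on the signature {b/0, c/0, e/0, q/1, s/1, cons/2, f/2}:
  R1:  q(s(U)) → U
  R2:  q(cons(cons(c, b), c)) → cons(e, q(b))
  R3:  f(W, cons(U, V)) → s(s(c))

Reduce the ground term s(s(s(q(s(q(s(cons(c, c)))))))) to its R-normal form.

1. s(s(s(q(s(q(s(cons(c, c))))))))  →  s(s(s(q(s(cons(c, c))))))   [R1 at 1.1.1]
2. s(s(s(q(s(cons(c, c))))))  →  s(s(s(cons(c, c))))   [R1 at 1.1.1]

s(s(s(cons(c, c))))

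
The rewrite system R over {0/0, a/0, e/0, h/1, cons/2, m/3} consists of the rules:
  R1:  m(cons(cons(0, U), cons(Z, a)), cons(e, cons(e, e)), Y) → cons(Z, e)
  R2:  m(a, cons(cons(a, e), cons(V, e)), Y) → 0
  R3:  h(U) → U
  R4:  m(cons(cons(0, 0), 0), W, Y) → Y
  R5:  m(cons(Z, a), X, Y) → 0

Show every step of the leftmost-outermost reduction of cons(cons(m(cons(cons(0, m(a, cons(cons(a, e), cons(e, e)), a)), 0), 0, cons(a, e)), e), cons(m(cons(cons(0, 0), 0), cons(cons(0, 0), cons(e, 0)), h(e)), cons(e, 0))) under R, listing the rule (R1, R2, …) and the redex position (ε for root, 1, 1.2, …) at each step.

cons(cons(cons(a, e), e), cons(e, cons(e, 0)))

1. cons(cons(m(cons(cons(0, m(a, cons(cons(a, e), cons(e, e)), a)), 0), 0, cons(a, e)), e), cons(m(cons(cons(0, 0), 0), cons(cons(0, 0), cons(e, 0)), h(e)), cons(e, 0)))  →  cons(cons(m(cons(cons(0, 0), 0), 0, cons(a, e)), e), cons(m(cons(cons(0, 0), 0), cons(cons(0, 0), cons(e, 0)), h(e)), cons(e, 0)))   [R2 at 1.1.1.1.2]
2. cons(cons(m(cons(cons(0, 0), 0), 0, cons(a, e)), e), cons(m(cons(cons(0, 0), 0), cons(cons(0, 0), cons(e, 0)), h(e)), cons(e, 0)))  →  cons(cons(cons(a, e), e), cons(m(cons(cons(0, 0), 0), cons(cons(0, 0), cons(e, 0)), h(e)), cons(e, 0)))   [R4 at 1.1]
3. cons(cons(cons(a, e), e), cons(m(cons(cons(0, 0), 0), cons(cons(0, 0), cons(e, 0)), h(e)), cons(e, 0)))  →  cons(cons(cons(a, e), e), cons(h(e), cons(e, 0)))   [R4 at 2.1]
4. cons(cons(cons(a, e), e), cons(h(e), cons(e, 0)))  →  cons(cons(cons(a, e), e), cons(e, cons(e, 0)))   [R3 at 2.1]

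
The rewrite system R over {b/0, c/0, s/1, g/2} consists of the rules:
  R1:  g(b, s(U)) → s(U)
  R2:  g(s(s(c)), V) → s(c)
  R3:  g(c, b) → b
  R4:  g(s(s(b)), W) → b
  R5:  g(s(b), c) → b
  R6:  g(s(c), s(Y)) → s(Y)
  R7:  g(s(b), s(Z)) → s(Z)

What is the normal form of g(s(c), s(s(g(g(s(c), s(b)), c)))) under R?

s(s(b))

1. g(s(c), s(s(g(g(s(c), s(b)), c))))  →  s(s(g(g(s(c), s(b)), c)))   [R6 at ε]
2. s(s(g(g(s(c), s(b)), c)))  →  s(s(g(s(b), c)))   [R6 at 1.1.1]
3. s(s(g(s(b), c)))  →  s(s(b))   [R5 at 1.1]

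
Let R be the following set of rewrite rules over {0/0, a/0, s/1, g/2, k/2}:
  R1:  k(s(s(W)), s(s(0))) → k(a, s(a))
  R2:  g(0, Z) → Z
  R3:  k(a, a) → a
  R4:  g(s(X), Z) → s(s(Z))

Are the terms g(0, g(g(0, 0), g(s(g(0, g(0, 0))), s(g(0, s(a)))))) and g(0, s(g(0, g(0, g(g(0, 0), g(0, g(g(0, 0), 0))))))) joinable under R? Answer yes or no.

Reduce t₁ = g(0, g(g(0, 0), g(s(g(0, g(0, 0))), s(g(0, s(a)))))):
1. g(0, g(g(0, 0), g(s(g(0, g(0, 0))), s(g(0, s(a))))))  →  g(g(0, 0), g(s(g(0, g(0, 0))), s(g(0, s(a)))))   [R2 at ε]
2. g(g(0, 0), g(s(g(0, g(0, 0))), s(g(0, s(a)))))  →  g(0, g(s(g(0, g(0, 0))), s(g(0, s(a)))))   [R2 at 1]
3. g(0, g(s(g(0, g(0, 0))), s(g(0, s(a)))))  →  g(s(g(0, g(0, 0))), s(g(0, s(a))))   [R2 at ε]
4. g(s(g(0, g(0, 0))), s(g(0, s(a))))  →  s(s(s(g(0, s(a)))))   [R4 at ε]
5. s(s(s(g(0, s(a)))))  →  s(s(s(s(a))))   [R2 at 1.1.1]

Reduce t₂ = g(0, s(g(0, g(0, g(g(0, 0), g(0, g(g(0, 0), 0))))))):
1. g(0, s(g(0, g(0, g(g(0, 0), g(0, g(g(0, 0), 0)))))))  →  s(g(0, g(0, g(g(0, 0), g(0, g(g(0, 0), 0))))))   [R2 at ε]
2. s(g(0, g(0, g(g(0, 0), g(0, g(g(0, 0), 0))))))  →  s(g(0, g(g(0, 0), g(0, g(g(0, 0), 0)))))   [R2 at 1]
3. s(g(0, g(g(0, 0), g(0, g(g(0, 0), 0)))))  →  s(g(g(0, 0), g(0, g(g(0, 0), 0))))   [R2 at 1]
4. s(g(g(0, 0), g(0, g(g(0, 0), 0))))  →  s(g(0, g(0, g(g(0, 0), 0))))   [R2 at 1.1]
5. s(g(0, g(0, g(g(0, 0), 0))))  →  s(g(0, g(g(0, 0), 0)))   [R2 at 1]
6. s(g(0, g(g(0, 0), 0)))  →  s(g(g(0, 0), 0))   [R2 at 1]
7. s(g(g(0, 0), 0))  →  s(g(0, 0))   [R2 at 1.1]
8. s(g(0, 0))  →  s(0)   [R2 at 1]

no — NF(t₁) = s(s(s(s(a)))), NF(t₂) = s(0)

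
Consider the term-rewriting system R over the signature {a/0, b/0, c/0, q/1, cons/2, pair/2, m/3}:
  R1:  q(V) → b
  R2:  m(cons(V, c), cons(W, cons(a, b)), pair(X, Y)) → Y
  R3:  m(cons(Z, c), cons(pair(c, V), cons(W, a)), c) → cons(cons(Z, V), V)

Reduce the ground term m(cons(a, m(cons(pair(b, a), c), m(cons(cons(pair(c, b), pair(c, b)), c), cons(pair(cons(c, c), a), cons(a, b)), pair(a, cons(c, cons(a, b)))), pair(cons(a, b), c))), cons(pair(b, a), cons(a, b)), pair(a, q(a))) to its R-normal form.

1. m(cons(a, m(cons(pair(b, a), c), m(cons(cons(pair(c, b), pair(c, b)), c), cons(pair(cons(c, c), a), cons(a, b)), pair(a, cons(c, cons(a, b)))), pair(cons(a, b), c))), cons(pair(b, a), cons(a, b)), pair(a, q(a)))  →  m(cons(a, m(cons(pair(b, a), c), cons(c, cons(a, b)), pair(cons(a, b), c))), cons(pair(b, a), cons(a, b)), pair(a, q(a)))   [R2 at 1.2.2]
2. m(cons(a, m(cons(pair(b, a), c), cons(c, cons(a, b)), pair(cons(a, b), c))), cons(pair(b, a), cons(a, b)), pair(a, q(a)))  →  m(cons(a, c), cons(pair(b, a), cons(a, b)), pair(a, q(a)))   [R2 at 1.2]
3. m(cons(a, c), cons(pair(b, a), cons(a, b)), pair(a, q(a)))  →  q(a)   [R2 at ε]
4. q(a)  →  b   [R1 at ε]

b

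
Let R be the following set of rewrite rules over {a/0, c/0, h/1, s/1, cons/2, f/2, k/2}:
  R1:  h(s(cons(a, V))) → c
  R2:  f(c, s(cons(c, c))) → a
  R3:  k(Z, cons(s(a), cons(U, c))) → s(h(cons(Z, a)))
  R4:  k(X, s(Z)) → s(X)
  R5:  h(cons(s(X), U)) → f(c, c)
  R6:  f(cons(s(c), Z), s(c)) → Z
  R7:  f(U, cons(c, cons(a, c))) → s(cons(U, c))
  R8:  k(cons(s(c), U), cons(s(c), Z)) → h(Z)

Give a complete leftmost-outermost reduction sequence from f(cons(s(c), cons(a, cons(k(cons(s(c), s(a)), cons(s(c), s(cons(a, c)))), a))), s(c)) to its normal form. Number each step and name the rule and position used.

1. f(cons(s(c), cons(a, cons(k(cons(s(c), s(a)), cons(s(c), s(cons(a, c)))), a))), s(c))  →  cons(a, cons(k(cons(s(c), s(a)), cons(s(c), s(cons(a, c)))), a))   [R6 at ε]
2. cons(a, cons(k(cons(s(c), s(a)), cons(s(c), s(cons(a, c)))), a))  →  cons(a, cons(h(s(cons(a, c))), a))   [R8 at 2.1]
3. cons(a, cons(h(s(cons(a, c))), a))  →  cons(a, cons(c, a))   [R1 at 2.1]

cons(a, cons(c, a))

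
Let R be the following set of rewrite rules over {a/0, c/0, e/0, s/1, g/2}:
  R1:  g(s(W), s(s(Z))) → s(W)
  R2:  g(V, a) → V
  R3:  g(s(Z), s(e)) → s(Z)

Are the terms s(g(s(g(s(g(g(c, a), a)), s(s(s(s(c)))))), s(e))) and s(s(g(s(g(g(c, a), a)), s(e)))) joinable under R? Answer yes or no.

Reduce t₁ = s(g(s(g(s(g(g(c, a), a)), s(s(s(s(c)))))), s(e))):
1. s(g(s(g(s(g(g(c, a), a)), s(s(s(s(c)))))), s(e)))  →  s(s(g(s(g(g(c, a), a)), s(s(s(s(c)))))))   [R3 at 1]
2. s(s(g(s(g(g(c, a), a)), s(s(s(s(c)))))))  →  s(s(s(g(g(c, a), a))))   [R1 at 1.1]
3. s(s(s(g(g(c, a), a))))  →  s(s(s(g(c, a))))   [R2 at 1.1.1]
4. s(s(s(g(c, a))))  →  s(s(s(c)))   [R2 at 1.1.1]

Reduce t₂ = s(s(g(s(g(g(c, a), a)), s(e)))):
1. s(s(g(s(g(g(c, a), a)), s(e))))  →  s(s(s(g(g(c, a), a))))   [R3 at 1.1]
2. s(s(s(g(g(c, a), a))))  →  s(s(s(g(c, a))))   [R2 at 1.1.1]
3. s(s(s(g(c, a))))  →  s(s(s(c)))   [R2 at 1.1.1]

yes — NF(t₁) = s(s(s(c))), NF(t₂) = s(s(s(c)))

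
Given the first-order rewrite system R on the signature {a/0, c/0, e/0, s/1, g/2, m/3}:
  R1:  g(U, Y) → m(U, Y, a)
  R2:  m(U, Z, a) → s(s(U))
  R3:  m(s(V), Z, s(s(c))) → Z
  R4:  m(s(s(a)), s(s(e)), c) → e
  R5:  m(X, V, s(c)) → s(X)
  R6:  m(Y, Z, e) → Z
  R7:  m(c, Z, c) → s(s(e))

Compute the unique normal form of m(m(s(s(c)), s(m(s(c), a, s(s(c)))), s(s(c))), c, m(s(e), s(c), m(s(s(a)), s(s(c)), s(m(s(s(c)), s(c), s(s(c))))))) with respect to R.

s(s(a))

1. m(m(s(s(c)), s(m(s(c), a, s(s(c)))), s(s(c))), c, m(s(e), s(c), m(s(s(a)), s(s(c)), s(m(s(s(c)), s(c), s(s(c)))))))  →  m(s(m(s(c), a, s(s(c)))), c, m(s(e), s(c), m(s(s(a)), s(s(c)), s(m(s(s(c)), s(c), s(s(c)))))))   [R3 at 1]
2. m(s(m(s(c), a, s(s(c)))), c, m(s(e), s(c), m(s(s(a)), s(s(c)), s(m(s(s(c)), s(c), s(s(c)))))))  →  m(s(a), c, m(s(e), s(c), m(s(s(a)), s(s(c)), s(m(s(s(c)), s(c), s(s(c)))))))   [R3 at 1.1]
3. m(s(a), c, m(s(e), s(c), m(s(s(a)), s(s(c)), s(m(s(s(c)), s(c), s(s(c)))))))  →  m(s(a), c, m(s(e), s(c), m(s(s(a)), s(s(c)), s(s(c)))))   [R3 at 3.3.3.1]
4. m(s(a), c, m(s(e), s(c), m(s(s(a)), s(s(c)), s(s(c)))))  →  m(s(a), c, m(s(e), s(c), s(s(c))))   [R3 at 3.3]
5. m(s(a), c, m(s(e), s(c), s(s(c))))  →  m(s(a), c, s(c))   [R3 at 3]
6. m(s(a), c, s(c))  →  s(s(a))   [R5 at ε]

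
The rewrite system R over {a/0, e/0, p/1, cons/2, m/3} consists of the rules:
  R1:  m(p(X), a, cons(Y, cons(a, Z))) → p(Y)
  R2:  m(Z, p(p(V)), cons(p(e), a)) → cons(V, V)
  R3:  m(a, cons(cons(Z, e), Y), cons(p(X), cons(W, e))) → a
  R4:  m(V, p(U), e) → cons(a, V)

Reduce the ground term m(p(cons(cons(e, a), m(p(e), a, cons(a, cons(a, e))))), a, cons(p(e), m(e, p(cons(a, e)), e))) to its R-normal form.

p(p(e))

1. m(p(cons(cons(e, a), m(p(e), a, cons(a, cons(a, e))))), a, cons(p(e), m(e, p(cons(a, e)), e)))  →  m(p(cons(cons(e, a), p(a))), a, cons(p(e), m(e, p(cons(a, e)), e)))   [R1 at 1.1.2]
2. m(p(cons(cons(e, a), p(a))), a, cons(p(e), m(e, p(cons(a, e)), e)))  →  m(p(cons(cons(e, a), p(a))), a, cons(p(e), cons(a, e)))   [R4 at 3.2]
3. m(p(cons(cons(e, a), p(a))), a, cons(p(e), cons(a, e)))  →  p(p(e))   [R1 at ε]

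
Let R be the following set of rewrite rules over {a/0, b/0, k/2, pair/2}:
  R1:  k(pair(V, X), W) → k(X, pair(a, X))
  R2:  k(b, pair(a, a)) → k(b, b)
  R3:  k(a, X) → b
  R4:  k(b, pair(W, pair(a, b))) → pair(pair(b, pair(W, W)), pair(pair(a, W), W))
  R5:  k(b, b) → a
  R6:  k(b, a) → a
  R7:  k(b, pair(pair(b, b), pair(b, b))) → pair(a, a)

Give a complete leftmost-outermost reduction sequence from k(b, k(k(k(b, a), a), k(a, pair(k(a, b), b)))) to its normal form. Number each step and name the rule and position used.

1. k(b, k(k(k(b, a), a), k(a, pair(k(a, b), b))))  →  k(b, k(k(a, a), k(a, pair(k(a, b), b))))   [R6 at 2.1.1]
2. k(b, k(k(a, a), k(a, pair(k(a, b), b))))  →  k(b, k(b, k(a, pair(k(a, b), b))))   [R3 at 2.1]
3. k(b, k(b, k(a, pair(k(a, b), b))))  →  k(b, k(b, b))   [R3 at 2.2]
4. k(b, k(b, b))  →  k(b, a)   [R5 at 2]
5. k(b, a)  →  a   [R6 at ε]

a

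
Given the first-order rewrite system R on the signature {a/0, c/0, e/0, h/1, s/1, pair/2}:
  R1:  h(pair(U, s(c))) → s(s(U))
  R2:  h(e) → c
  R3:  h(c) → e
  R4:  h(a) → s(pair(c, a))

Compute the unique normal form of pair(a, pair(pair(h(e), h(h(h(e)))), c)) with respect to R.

pair(a, pair(pair(c, c), c))

1. pair(a, pair(pair(h(e), h(h(h(e)))), c))  →  pair(a, pair(pair(c, h(h(h(e)))), c))   [R2 at 2.1.1]
2. pair(a, pair(pair(c, h(h(h(e)))), c))  →  pair(a, pair(pair(c, h(h(c))), c))   [R2 at 2.1.2.1.1]
3. pair(a, pair(pair(c, h(h(c))), c))  →  pair(a, pair(pair(c, h(e)), c))   [R3 at 2.1.2.1]
4. pair(a, pair(pair(c, h(e)), c))  →  pair(a, pair(pair(c, c), c))   [R2 at 2.1.2]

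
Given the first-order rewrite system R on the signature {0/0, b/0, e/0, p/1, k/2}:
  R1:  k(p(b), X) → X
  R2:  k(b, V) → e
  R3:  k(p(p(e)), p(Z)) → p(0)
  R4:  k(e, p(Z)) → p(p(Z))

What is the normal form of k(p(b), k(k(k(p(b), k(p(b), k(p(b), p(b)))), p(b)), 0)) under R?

0

1. k(p(b), k(k(k(p(b), k(p(b), k(p(b), p(b)))), p(b)), 0))  →  k(k(k(p(b), k(p(b), k(p(b), p(b)))), p(b)), 0)   [R1 at ε]
2. k(k(k(p(b), k(p(b), k(p(b), p(b)))), p(b)), 0)  →  k(k(k(p(b), k(p(b), p(b))), p(b)), 0)   [R1 at 1.1]
3. k(k(k(p(b), k(p(b), p(b))), p(b)), 0)  →  k(k(k(p(b), p(b)), p(b)), 0)   [R1 at 1.1]
4. k(k(k(p(b), p(b)), p(b)), 0)  →  k(k(p(b), p(b)), 0)   [R1 at 1.1]
5. k(k(p(b), p(b)), 0)  →  k(p(b), 0)   [R1 at 1]
6. k(p(b), 0)  →  0   [R1 at ε]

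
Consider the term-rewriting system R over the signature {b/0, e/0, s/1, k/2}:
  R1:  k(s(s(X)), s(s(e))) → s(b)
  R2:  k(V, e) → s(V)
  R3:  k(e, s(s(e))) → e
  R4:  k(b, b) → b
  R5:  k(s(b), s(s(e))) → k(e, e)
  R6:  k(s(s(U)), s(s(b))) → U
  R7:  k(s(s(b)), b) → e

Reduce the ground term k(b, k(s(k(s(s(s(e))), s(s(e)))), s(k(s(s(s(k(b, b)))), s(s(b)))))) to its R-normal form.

b

1. k(b, k(s(k(s(s(s(e))), s(s(e)))), s(k(s(s(s(k(b, b)))), s(s(b))))))  →  k(b, k(s(s(b)), s(k(s(s(s(k(b, b)))), s(s(b))))))   [R1 at 2.1.1]
2. k(b, k(s(s(b)), s(k(s(s(s(k(b, b)))), s(s(b))))))  →  k(b, k(s(s(b)), s(s(k(b, b)))))   [R6 at 2.2.1]
3. k(b, k(s(s(b)), s(s(k(b, b)))))  →  k(b, k(s(s(b)), s(s(b))))   [R4 at 2.2.1.1]
4. k(b, k(s(s(b)), s(s(b))))  →  k(b, b)   [R6 at 2]
5. k(b, b)  →  b   [R4 at ε]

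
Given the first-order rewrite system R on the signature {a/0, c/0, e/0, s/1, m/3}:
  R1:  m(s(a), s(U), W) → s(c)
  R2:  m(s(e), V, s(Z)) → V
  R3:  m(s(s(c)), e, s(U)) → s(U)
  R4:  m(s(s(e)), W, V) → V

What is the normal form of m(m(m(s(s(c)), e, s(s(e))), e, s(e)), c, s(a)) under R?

1. m(m(m(s(s(c)), e, s(s(e))), e, s(e)), c, s(a))  →  m(m(s(s(e)), e, s(e)), c, s(a))   [R3 at 1.1]
2. m(m(s(s(e)), e, s(e)), c, s(a))  →  m(s(e), c, s(a))   [R4 at 1]
3. m(s(e), c, s(a))  →  c   [R2 at ε]

c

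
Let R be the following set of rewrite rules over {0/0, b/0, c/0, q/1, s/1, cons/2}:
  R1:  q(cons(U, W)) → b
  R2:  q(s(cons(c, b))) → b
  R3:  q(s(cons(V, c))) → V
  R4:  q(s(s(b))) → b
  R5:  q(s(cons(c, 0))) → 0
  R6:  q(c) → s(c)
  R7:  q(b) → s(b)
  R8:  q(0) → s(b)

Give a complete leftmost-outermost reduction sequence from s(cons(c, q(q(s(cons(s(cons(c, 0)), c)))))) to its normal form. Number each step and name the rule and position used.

1. s(cons(c, q(q(s(cons(s(cons(c, 0)), c))))))  →  s(cons(c, q(s(cons(c, 0)))))   [R3 at 1.2.1]
2. s(cons(c, q(s(cons(c, 0)))))  →  s(cons(c, 0))   [R5 at 1.2]

s(cons(c, 0))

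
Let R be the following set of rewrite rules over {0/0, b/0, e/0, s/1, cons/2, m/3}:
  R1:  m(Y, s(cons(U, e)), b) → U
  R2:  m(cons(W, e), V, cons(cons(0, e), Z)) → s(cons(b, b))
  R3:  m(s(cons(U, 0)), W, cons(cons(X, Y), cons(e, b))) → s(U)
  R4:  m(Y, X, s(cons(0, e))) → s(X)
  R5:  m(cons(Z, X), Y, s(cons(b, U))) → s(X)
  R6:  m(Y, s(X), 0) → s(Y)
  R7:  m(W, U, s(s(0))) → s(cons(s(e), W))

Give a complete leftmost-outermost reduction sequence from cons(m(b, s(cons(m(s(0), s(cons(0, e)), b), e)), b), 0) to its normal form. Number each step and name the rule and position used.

cons(0, 0)

1. cons(m(b, s(cons(m(s(0), s(cons(0, e)), b), e)), b), 0)  →  cons(m(s(0), s(cons(0, e)), b), 0)   [R1 at 1]
2. cons(m(s(0), s(cons(0, e)), b), 0)  →  cons(0, 0)   [R1 at 1]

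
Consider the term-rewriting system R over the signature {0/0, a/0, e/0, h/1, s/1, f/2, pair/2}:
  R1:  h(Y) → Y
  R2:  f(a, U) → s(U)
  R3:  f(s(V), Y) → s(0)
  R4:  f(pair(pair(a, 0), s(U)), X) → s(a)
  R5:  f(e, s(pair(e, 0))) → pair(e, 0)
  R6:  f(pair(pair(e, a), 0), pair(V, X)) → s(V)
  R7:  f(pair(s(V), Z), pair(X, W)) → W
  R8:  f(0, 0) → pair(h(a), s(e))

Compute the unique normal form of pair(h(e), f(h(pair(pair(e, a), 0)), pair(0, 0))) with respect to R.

pair(e, s(0))

1. pair(h(e), f(h(pair(pair(e, a), 0)), pair(0, 0)))  →  pair(e, f(h(pair(pair(e, a), 0)), pair(0, 0)))   [R1 at 1]
2. pair(e, f(h(pair(pair(e, a), 0)), pair(0, 0)))  →  pair(e, f(pair(pair(e, a), 0), pair(0, 0)))   [R1 at 2.1]
3. pair(e, f(pair(pair(e, a), 0), pair(0, 0)))  →  pair(e, s(0))   [R6 at 2]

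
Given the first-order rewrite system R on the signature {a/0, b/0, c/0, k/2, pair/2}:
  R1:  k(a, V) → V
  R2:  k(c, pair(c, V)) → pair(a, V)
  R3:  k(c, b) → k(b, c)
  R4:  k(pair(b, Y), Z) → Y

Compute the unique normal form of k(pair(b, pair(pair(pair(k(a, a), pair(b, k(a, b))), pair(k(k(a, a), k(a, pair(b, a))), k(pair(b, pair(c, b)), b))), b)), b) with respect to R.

1. k(pair(b, pair(pair(pair(k(a, a), pair(b, k(a, b))), pair(k(k(a, a), k(a, pair(b, a))), k(pair(b, pair(c, b)), b))), b)), b)  →  pair(pair(pair(k(a, a), pair(b, k(a, b))), pair(k(k(a, a), k(a, pair(b, a))), k(pair(b, pair(c, b)), b))), b)   [R4 at ε]
2. pair(pair(pair(k(a, a), pair(b, k(a, b))), pair(k(k(a, a), k(a, pair(b, a))), k(pair(b, pair(c, b)), b))), b)  →  pair(pair(pair(a, pair(b, k(a, b))), pair(k(k(a, a), k(a, pair(b, a))), k(pair(b, pair(c, b)), b))), b)   [R1 at 1.1.1]
3. pair(pair(pair(a, pair(b, k(a, b))), pair(k(k(a, a), k(a, pair(b, a))), k(pair(b, pair(c, b)), b))), b)  →  pair(pair(pair(a, pair(b, b)), pair(k(k(a, a), k(a, pair(b, a))), k(pair(b, pair(c, b)), b))), b)   [R1 at 1.1.2.2]
4. pair(pair(pair(a, pair(b, b)), pair(k(k(a, a), k(a, pair(b, a))), k(pair(b, pair(c, b)), b))), b)  →  pair(pair(pair(a, pair(b, b)), pair(k(a, k(a, pair(b, a))), k(pair(b, pair(c, b)), b))), b)   [R1 at 1.2.1.1]
5. pair(pair(pair(a, pair(b, b)), pair(k(a, k(a, pair(b, a))), k(pair(b, pair(c, b)), b))), b)  →  pair(pair(pair(a, pair(b, b)), pair(k(a, pair(b, a)), k(pair(b, pair(c, b)), b))), b)   [R1 at 1.2.1]
6. pair(pair(pair(a, pair(b, b)), pair(k(a, pair(b, a)), k(pair(b, pair(c, b)), b))), b)  →  pair(pair(pair(a, pair(b, b)), pair(pair(b, a), k(pair(b, pair(c, b)), b))), b)   [R1 at 1.2.1]
7. pair(pair(pair(a, pair(b, b)), pair(pair(b, a), k(pair(b, pair(c, b)), b))), b)  →  pair(pair(pair(a, pair(b, b)), pair(pair(b, a), pair(c, b))), b)   [R4 at 1.2.2]

pair(pair(pair(a, pair(b, b)), pair(pair(b, a), pair(c, b))), b)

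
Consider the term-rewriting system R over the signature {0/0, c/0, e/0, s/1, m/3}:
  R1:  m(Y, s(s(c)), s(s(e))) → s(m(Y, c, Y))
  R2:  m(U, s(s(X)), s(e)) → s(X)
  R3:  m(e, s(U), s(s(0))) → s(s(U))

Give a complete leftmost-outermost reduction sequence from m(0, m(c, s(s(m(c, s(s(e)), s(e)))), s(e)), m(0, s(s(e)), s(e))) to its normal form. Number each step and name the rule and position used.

s(e)

1. m(0, m(c, s(s(m(c, s(s(e)), s(e)))), s(e)), m(0, s(s(e)), s(e)))  →  m(0, s(m(c, s(s(e)), s(e))), m(0, s(s(e)), s(e)))   [R2 at 2]
2. m(0, s(m(c, s(s(e)), s(e))), m(0, s(s(e)), s(e)))  →  m(0, s(s(e)), m(0, s(s(e)), s(e)))   [R2 at 2.1]
3. m(0, s(s(e)), m(0, s(s(e)), s(e)))  →  m(0, s(s(e)), s(e))   [R2 at 3]
4. m(0, s(s(e)), s(e))  →  s(e)   [R2 at ε]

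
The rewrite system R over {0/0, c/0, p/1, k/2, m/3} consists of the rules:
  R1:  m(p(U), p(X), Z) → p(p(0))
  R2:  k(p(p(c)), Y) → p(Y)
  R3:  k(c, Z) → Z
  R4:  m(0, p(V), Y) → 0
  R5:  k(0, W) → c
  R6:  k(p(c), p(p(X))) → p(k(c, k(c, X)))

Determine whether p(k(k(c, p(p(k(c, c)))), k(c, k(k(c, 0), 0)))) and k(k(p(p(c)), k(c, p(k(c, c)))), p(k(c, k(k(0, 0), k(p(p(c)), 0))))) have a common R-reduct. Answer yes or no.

no — NF(t₁) = p(p(c)), NF(t₂) = p(p(p(0)))

Reduce t₁ = p(k(k(c, p(p(k(c, c)))), k(c, k(k(c, 0), 0)))):
1. p(k(k(c, p(p(k(c, c)))), k(c, k(k(c, 0), 0))))  →  p(k(p(p(k(c, c))), k(c, k(k(c, 0), 0))))   [R3 at 1.1]
2. p(k(p(p(k(c, c))), k(c, k(k(c, 0), 0))))  →  p(k(p(p(c)), k(c, k(k(c, 0), 0))))   [R3 at 1.1.1.1]
3. p(k(p(p(c)), k(c, k(k(c, 0), 0))))  →  p(p(k(c, k(k(c, 0), 0))))   [R2 at 1]
4. p(p(k(c, k(k(c, 0), 0))))  →  p(p(k(k(c, 0), 0)))   [R3 at 1.1]
5. p(p(k(k(c, 0), 0)))  →  p(p(k(0, 0)))   [R3 at 1.1.1]
6. p(p(k(0, 0)))  →  p(p(c))   [R5 at 1.1]

Reduce t₂ = k(k(p(p(c)), k(c, p(k(c, c)))), p(k(c, k(k(0, 0), k(p(p(c)), 0))))):
1. k(k(p(p(c)), k(c, p(k(c, c)))), p(k(c, k(k(0, 0), k(p(p(c)), 0)))))  →  k(p(k(c, p(k(c, c)))), p(k(c, k(k(0, 0), k(p(p(c)), 0)))))   [R2 at 1]
2. k(p(k(c, p(k(c, c)))), p(k(c, k(k(0, 0), k(p(p(c)), 0)))))  →  k(p(p(k(c, c))), p(k(c, k(k(0, 0), k(p(p(c)), 0)))))   [R3 at 1.1]
3. k(p(p(k(c, c))), p(k(c, k(k(0, 0), k(p(p(c)), 0)))))  →  k(p(p(c)), p(k(c, k(k(0, 0), k(p(p(c)), 0)))))   [R3 at 1.1.1]
4. k(p(p(c)), p(k(c, k(k(0, 0), k(p(p(c)), 0)))))  →  p(p(k(c, k(k(0, 0), k(p(p(c)), 0)))))   [R2 at ε]
5. p(p(k(c, k(k(0, 0), k(p(p(c)), 0)))))  →  p(p(k(k(0, 0), k(p(p(c)), 0))))   [R3 at 1.1]
6. p(p(k(k(0, 0), k(p(p(c)), 0))))  →  p(p(k(c, k(p(p(c)), 0))))   [R5 at 1.1.1]
7. p(p(k(c, k(p(p(c)), 0))))  →  p(p(k(p(p(c)), 0)))   [R3 at 1.1]
8. p(p(k(p(p(c)), 0)))  →  p(p(p(0)))   [R2 at 1.1]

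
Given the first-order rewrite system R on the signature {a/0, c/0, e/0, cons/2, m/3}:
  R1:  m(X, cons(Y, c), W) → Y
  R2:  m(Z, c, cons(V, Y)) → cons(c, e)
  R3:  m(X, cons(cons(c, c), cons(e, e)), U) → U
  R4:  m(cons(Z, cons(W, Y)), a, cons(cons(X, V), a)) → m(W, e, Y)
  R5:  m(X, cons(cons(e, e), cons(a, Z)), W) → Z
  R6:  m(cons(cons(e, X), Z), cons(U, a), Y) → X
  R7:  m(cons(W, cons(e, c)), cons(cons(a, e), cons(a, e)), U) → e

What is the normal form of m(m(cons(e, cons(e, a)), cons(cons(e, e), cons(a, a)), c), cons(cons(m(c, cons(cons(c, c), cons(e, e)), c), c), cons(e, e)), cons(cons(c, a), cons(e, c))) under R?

cons(cons(c, a), cons(e, c))

1. m(m(cons(e, cons(e, a)), cons(cons(e, e), cons(a, a)), c), cons(cons(m(c, cons(cons(c, c), cons(e, e)), c), c), cons(e, e)), cons(cons(c, a), cons(e, c)))  →  m(a, cons(cons(m(c, cons(cons(c, c), cons(e, e)), c), c), cons(e, e)), cons(cons(c, a), cons(e, c)))   [R5 at 1]
2. m(a, cons(cons(m(c, cons(cons(c, c), cons(e, e)), c), c), cons(e, e)), cons(cons(c, a), cons(e, c)))  →  m(a, cons(cons(c, c), cons(e, e)), cons(cons(c, a), cons(e, c)))   [R3 at 2.1.1]
3. m(a, cons(cons(c, c), cons(e, e)), cons(cons(c, a), cons(e, c)))  →  cons(cons(c, a), cons(e, c))   [R3 at ε]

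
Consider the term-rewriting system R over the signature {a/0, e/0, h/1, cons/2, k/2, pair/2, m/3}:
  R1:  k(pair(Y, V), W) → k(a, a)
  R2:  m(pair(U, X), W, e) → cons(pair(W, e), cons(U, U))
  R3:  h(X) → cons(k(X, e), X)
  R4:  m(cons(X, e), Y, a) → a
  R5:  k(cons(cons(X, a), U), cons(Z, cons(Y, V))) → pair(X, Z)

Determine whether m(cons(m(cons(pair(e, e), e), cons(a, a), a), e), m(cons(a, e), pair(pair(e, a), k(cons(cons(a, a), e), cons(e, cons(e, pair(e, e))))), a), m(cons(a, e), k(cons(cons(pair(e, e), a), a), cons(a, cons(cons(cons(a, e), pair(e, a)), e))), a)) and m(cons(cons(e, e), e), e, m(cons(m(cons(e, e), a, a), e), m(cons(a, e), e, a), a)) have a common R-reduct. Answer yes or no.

yes — NF(t₁) = a, NF(t₂) = a

Reduce t₁ = m(cons(m(cons(pair(e, e), e), cons(a, a), a), e), m(cons(a, e), pair(pair(e, a), k(cons(cons(a, a), e), cons(e, cons(e, pair(e, e))))), a), m(cons(a, e), k(cons(cons(pair(e, e), a), a), cons(a, cons(cons(cons(a, e), pair(e, a)), e))), a)):
1. m(cons(m(cons(pair(e, e), e), cons(a, a), a), e), m(cons(a, e), pair(pair(e, a), k(cons(cons(a, a), e), cons(e, cons(e, pair(e, e))))), a), m(cons(a, e), k(cons(cons(pair(e, e), a), a), cons(a, cons(cons(cons(a, e), pair(e, a)), e))), a))  →  m(cons(a, e), m(cons(a, e), pair(pair(e, a), k(cons(cons(a, a), e), cons(e, cons(e, pair(e, e))))), a), m(cons(a, e), k(cons(cons(pair(e, e), a), a), cons(a, cons(cons(cons(a, e), pair(e, a)), e))), a))   [R4 at 1.1]
2. m(cons(a, e), m(cons(a, e), pair(pair(e, a), k(cons(cons(a, a), e), cons(e, cons(e, pair(e, e))))), a), m(cons(a, e), k(cons(cons(pair(e, e), a), a), cons(a, cons(cons(cons(a, e), pair(e, a)), e))), a))  →  m(cons(a, e), a, m(cons(a, e), k(cons(cons(pair(e, e), a), a), cons(a, cons(cons(cons(a, e), pair(e, a)), e))), a))   [R4 at 2]
3. m(cons(a, e), a, m(cons(a, e), k(cons(cons(pair(e, e), a), a), cons(a, cons(cons(cons(a, e), pair(e, a)), e))), a))  →  m(cons(a, e), a, a)   [R4 at 3]
4. m(cons(a, e), a, a)  →  a   [R4 at ε]

Reduce t₂ = m(cons(cons(e, e), e), e, m(cons(m(cons(e, e), a, a), e), m(cons(a, e), e, a), a)):
1. m(cons(cons(e, e), e), e, m(cons(m(cons(e, e), a, a), e), m(cons(a, e), e, a), a))  →  m(cons(cons(e, e), e), e, a)   [R4 at 3]
2. m(cons(cons(e, e), e), e, a)  →  a   [R4 at ε]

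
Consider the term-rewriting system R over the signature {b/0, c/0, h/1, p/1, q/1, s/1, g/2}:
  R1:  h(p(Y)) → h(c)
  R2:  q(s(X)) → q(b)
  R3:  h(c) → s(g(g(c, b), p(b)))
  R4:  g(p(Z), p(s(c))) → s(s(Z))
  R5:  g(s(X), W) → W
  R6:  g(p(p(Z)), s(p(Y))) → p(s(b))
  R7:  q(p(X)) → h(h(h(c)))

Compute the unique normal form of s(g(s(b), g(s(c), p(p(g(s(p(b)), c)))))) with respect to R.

1. s(g(s(b), g(s(c), p(p(g(s(p(b)), c))))))  →  s(g(s(c), p(p(g(s(p(b)), c)))))   [R5 at 1]
2. s(g(s(c), p(p(g(s(p(b)), c)))))  →  s(p(p(g(s(p(b)), c))))   [R5 at 1]
3. s(p(p(g(s(p(b)), c))))  →  s(p(p(c)))   [R5 at 1.1.1]

s(p(p(c)))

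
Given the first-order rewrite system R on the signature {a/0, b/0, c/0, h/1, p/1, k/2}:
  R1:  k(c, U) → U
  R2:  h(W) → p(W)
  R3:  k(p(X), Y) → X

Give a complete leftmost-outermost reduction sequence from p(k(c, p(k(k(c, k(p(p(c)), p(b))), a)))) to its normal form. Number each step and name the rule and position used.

p(p(c))

1. p(k(c, p(k(k(c, k(p(p(c)), p(b))), a))))  →  p(p(k(k(c, k(p(p(c)), p(b))), a)))   [R1 at 1]
2. p(p(k(k(c, k(p(p(c)), p(b))), a)))  →  p(p(k(k(p(p(c)), p(b)), a)))   [R1 at 1.1.1]
3. p(p(k(k(p(p(c)), p(b)), a)))  →  p(p(k(p(c), a)))   [R3 at 1.1.1]
4. p(p(k(p(c), a)))  →  p(p(c))   [R3 at 1.1]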